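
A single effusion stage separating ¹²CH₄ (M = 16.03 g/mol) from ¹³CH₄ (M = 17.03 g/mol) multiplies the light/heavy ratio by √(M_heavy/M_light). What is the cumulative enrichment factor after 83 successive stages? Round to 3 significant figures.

The single-stage factor is √(M_heavy/M_light), so 83 stages give [√(17.03/16.03)]^83 = (17.03/16.03)^(83/2).
= 1.06238^(83/2) = 12.3.

12.3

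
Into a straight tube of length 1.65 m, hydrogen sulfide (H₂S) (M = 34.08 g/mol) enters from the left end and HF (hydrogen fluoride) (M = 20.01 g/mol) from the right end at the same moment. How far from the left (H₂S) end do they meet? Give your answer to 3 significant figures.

In equal time, each gas travels a distance ∝ its rate ∝ 1/√M, so d_H₂S/d_HF = √(M_HF/M_H₂S) = √(20.01/34.08) = 0.7663.
With d_H₂S + d_HF = 1.65 m, d_HF = 1.65/(1 + 0.7663) = 0.9342 m.
d_H₂S = 1.65 − 0.9342 = 0.716 m.

0.716 m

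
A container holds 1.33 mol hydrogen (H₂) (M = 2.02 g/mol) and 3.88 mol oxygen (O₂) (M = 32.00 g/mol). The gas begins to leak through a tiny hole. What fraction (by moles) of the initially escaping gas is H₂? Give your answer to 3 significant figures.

0.577

Rate_i ∝ x_i/√M_i (Graham's law weighted by mole fraction), so the effusate composition follows n_i/√M_i.
So x_H₂ in the escaping gas = (n_H₂/√M_H₂) / Σ(n_i/√M_i)
= (1.33/√2.02) / (1.33/√2.02 + 3.88/√32.00) = 0.9358/(0.9358 + 0.6859) = 0.577.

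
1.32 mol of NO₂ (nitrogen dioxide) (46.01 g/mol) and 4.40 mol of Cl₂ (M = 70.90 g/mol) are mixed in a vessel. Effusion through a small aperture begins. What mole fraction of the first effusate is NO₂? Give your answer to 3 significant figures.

Rate_i ∝ x_i/√M_i (Graham's law weighted by mole fraction), so the effusate composition follows n_i/√M_i.
Mole fraction of NO₂ in the effusate = (n_NO₂/√M_NO₂) / (n_NO₂/√M_NO₂ + n_Cl₂/√M_Cl₂)
= (1.32/√46.01) / (1.32/√46.01 + 4.40/√70.90) = 0.1946/(0.1946 + 0.5226) = 0.271.

0.271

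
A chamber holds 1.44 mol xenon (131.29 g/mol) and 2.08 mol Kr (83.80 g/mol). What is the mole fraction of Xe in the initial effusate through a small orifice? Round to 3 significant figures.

Each component's effusion rate ∝ (its partial pressure)·(1/√M) ∝ n_i/√M_i.
Mole fraction of Xe in the effusate = (n_Xe/√M_Xe) / (n_Xe/√M_Xe + n_Kr/√M_Kr)
= (1.44/√131.29) / (1.44/√131.29 + 2.08/√83.80) = 0.1257/(0.1257 + 0.2272) = 0.356.

0.356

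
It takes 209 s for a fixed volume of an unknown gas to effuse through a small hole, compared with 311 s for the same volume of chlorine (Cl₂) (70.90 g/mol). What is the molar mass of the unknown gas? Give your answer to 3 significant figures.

Since effusion rate ∝ 1/√M, t_X/t_Cl₂ = √(M_X/M_Cl₂).
209/311 = 0.6720 = √(M_X/70.90)
M_X = 70.90 × 0.6720² = 70.90 × 0.4516 = 32.0 g/mol

32.0 g/mol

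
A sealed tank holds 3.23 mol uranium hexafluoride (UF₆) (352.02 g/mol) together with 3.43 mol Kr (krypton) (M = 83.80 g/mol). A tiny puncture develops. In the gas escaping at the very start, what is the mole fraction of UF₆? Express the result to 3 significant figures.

0.315

Rate_i ∝ x_i/√M_i (Graham's law weighted by mole fraction), so the effusate composition follows n_i/√M_i.
So x_UF₆ in the escaping gas = (n_UF₆/√M_UF₆) / Σ(n_i/√M_i)
= (3.23/√352.02) / (3.23/√352.02 + 3.43/√83.80) = 0.1722/(0.1722 + 0.3747) = 0.315.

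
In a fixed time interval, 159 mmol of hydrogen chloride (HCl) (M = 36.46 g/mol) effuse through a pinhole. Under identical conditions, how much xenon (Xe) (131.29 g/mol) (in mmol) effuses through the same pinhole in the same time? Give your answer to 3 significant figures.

Using Graham's law: rate_Xe/rate_HCl = √(M_HCl/M_Xe) = √(36.46/131.29) = √0.2777 = 0.5270.
So the amount for Xe is 159 × 0.5270 = 83.8 mmol.

83.8 mmol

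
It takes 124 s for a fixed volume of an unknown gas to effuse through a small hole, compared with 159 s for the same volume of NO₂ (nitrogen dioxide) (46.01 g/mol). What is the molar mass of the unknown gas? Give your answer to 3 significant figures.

28.0 g/mol

By Graham's law, t_X/t_NO₂ = √(M_X/M_NO₂).
124/159 = 0.7799 = √(M_X/46.01)
M_X = 46.01 × 0.7799² = 46.01 × 0.6082 = 28.0 g/mol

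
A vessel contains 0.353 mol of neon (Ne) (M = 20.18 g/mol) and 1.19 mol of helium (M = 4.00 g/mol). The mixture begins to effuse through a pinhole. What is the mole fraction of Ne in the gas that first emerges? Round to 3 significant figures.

Effusion rate of each component ∝ n_i/√M_i (partial pressure × 1/√M).
x_Ne(eff) = (n_Ne/√M_Ne) / (n_Ne/√M_Ne + n_He/√M_He)
= (0.353/√20.18) / (0.353/√20.18 + 1.19/√4.00) = 0.07858/(0.07858 + 0.5950) = 0.117.

0.117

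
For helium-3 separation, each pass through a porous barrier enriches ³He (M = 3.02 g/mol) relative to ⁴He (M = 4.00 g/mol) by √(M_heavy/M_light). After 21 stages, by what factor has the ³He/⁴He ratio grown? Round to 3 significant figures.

19.1

After 21 stages the ratio has grown by (√(4.00/3.02))^21 = (4.00/3.02)^(21/2).
= 1.32450^(21/2) = 19.1.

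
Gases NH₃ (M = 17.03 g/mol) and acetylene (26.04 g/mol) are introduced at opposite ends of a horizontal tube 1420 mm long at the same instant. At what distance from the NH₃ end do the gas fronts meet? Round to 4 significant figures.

Distances travelled in equal time are proportional to diffusion rates, so d_NH₃/d_C₂H₂ = √(M_C₂H₂/M_NH₃) = √(26.04/17.03) = 1.237.
With d_NH₃ + d_C₂H₂ = 1420 mm, d_C₂H₂ = 1420/(1 + 1.237) = 634.9 mm.
d_NH₃ = 1420 − 634.9 = 785.1 mm.

785.1 mm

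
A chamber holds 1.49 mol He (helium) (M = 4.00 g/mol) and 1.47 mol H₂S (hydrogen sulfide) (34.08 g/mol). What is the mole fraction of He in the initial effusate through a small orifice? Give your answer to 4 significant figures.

The effusion rate of species i is ∝ p_i/√M_i ∝ n_i/√M_i.
x_He(eff) = (n_He/√M_He) / (n_He/√M_He + n_H₂S/√M_H₂S)
= (1.49/√4.00) / (1.49/√4.00 + 1.47/√34.08) = 0.7450/(0.7450 + 0.2518) = 0.7474.

0.7474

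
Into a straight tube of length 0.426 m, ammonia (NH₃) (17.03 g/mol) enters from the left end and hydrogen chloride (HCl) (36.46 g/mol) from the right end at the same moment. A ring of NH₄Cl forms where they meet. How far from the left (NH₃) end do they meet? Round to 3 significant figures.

0.253 m

Graham's law gives d_NH₃/d_HCl = rate_NH₃/rate_HCl = √(M_HCl/M_NH₃) = √(36.46/17.03) = 1.463.
With d_NH₃ + d_HCl = 0.426 m, d_HCl = 0.426/(1 + 1.463) = 0.1729 m.
d_NH₃ = 0.426 − 0.1729 = 0.253 m.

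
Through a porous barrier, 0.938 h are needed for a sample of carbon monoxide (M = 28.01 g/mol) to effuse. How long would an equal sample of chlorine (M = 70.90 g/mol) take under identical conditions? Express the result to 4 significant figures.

1.492 h

Graham's law gives t_Cl₂/t_CO = √(M_Cl₂/M_CO) = √(70.90/28.01) = √2.531 = 1.591.
So the time for Cl₂ is 0.938 × 1.591 = 1.492 h.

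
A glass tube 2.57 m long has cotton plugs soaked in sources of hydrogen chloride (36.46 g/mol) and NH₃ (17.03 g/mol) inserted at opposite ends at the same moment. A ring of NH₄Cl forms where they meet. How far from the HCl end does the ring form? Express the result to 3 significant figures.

1.04 m

The fronts meet when d_HCl + d_NH₃ = L with d_HCl/d_NH₃ = √(M_NH₃/M_HCl) (Graham's law). Here √(M_NH₃/M_HCl) = √(17.03/36.46) = 0.6834.
With d_HCl + d_NH₃ = 2.57 m, d_NH₃ = 2.57/(1 + 0.6834) = 1.527 m.
d_HCl = 2.57 − 1.527 = 1.04 m.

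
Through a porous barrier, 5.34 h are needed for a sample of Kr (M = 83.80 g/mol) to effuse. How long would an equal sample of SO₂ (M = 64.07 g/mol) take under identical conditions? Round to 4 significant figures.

Using Graham's law: t_SO₂/t_Kr = √(M_SO₂/M_Kr) = √(64.07/83.80) = √0.7646 = 0.8744.
So the time for SO₂ is 5.34 × 0.8744 = 4.669 h.

4.669 h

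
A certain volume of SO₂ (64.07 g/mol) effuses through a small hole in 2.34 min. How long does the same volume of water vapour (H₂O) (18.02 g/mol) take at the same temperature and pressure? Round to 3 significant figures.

Graham's law gives t_H₂O/t_SO₂ = √(M_H₂O/M_SO₂) = √(18.02/64.07) = √0.2813 = 0.5303.
So the time for H₂O is 2.34 × 0.5303 = 1.24 min.

1.24 min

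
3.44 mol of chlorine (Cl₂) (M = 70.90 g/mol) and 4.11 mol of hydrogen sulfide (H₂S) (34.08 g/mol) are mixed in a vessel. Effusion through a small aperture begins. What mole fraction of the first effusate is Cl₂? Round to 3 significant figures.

0.367

Each component's effusion rate ∝ (its partial pressure)·(1/√M) ∝ n_i/√M_i.
x_Cl₂(eff) = (n_Cl₂/√M_Cl₂) / (n_Cl₂/√M_Cl₂ + n_H₂S/√M_H₂S)
= (3.44/√70.90) / (3.44/√70.90 + 4.11/√34.08) = 0.4085/(0.4085 + 0.7040) = 0.367.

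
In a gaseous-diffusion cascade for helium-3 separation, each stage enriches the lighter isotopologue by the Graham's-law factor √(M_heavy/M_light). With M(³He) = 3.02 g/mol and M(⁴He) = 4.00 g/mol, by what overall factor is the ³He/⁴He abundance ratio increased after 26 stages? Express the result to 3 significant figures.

The single-stage factor is √(M_heavy/M_light), so 26 stages give [√(4.00/3.02)]^26 = (4.00/3.02)^(26/2).
= 1.32450^13 = 38.6.

38.6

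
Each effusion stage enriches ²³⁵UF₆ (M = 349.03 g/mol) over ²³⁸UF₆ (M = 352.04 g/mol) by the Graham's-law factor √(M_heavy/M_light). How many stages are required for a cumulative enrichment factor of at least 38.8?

853

Per stage α = (352.04/349.03)^(1/2) = 1.00862^0.5, giving ln α = 0.004293.
Need α^N ≥ 38.8 ⇒ N ≥ ln(38.8) / ln α = 3.658 / 0.004293 = 852.09.
Rounding up, N = 853 stages.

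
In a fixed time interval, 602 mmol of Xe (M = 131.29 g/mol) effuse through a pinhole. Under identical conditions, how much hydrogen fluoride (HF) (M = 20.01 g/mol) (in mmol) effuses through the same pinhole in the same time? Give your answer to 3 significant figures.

Since effusion rate ∝ 1/√M, rate_HF/rate_Xe = √(M_Xe/M_HF) = √(131.29/20.01) = √6.561 = 2.561.
So the amount for HF is 602 × 2.561 = 1540 mmol.

1540 mmol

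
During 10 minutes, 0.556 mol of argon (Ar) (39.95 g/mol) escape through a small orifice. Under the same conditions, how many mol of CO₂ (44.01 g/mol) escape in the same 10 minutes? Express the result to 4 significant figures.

From Graham's law, rate_CO₂/rate_Ar = √(M_Ar/M_CO₂) = √(39.95/44.01) = √0.9077 = 0.9528.
So the amount for CO₂ is 0.556 × 0.9528 = 0.5297 mol.

0.5297 mol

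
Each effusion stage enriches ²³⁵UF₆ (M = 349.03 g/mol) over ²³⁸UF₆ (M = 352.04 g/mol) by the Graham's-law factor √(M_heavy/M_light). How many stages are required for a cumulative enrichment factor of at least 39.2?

855

With α = √(352.04/349.03) per stage, ln α = ½ ln(1.00862) = 0.004293.
Need α^N ≥ 39.2 ⇒ N ≥ ln(39.2) / ln α = 3.669 / 0.004293 = 854.48.
So at least 855 stages are needed.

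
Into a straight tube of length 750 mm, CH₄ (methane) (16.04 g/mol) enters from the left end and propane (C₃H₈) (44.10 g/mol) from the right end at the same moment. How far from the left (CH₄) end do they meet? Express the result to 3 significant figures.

468 mm

The fronts meet when d_CH₄ + d_C₃H₈ = L with d_CH₄/d_C₃H₈ = √(M_C₃H₈/M_CH₄) (Graham's law). Here √(M_C₃H₈/M_CH₄) = √(44.10/16.04) = 1.658.
With d_CH₄ + d_C₃H₈ = 750 mm, d_C₃H₈ = 750/(1 + 1.658) = 282.2 mm.
d_CH₄ = 750 − 282.2 = 468 mm.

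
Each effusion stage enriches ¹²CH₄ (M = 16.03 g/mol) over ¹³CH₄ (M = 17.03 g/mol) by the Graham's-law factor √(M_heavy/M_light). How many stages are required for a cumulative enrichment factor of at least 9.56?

Per stage α = (17.03/16.03)^(1/2) = 1.06238^0.5, giving ln α = 0.03026.
Need α^N ≥ 9.56 ⇒ N ≥ ln(9.56) / ln α = 2.258 / 0.03026 = 74.61.
So at least 75 stages are needed.

75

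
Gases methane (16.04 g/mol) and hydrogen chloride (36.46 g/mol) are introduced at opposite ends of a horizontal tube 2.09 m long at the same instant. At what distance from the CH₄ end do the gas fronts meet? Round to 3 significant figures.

1.26 m

In equal time, each gas travels a distance ∝ its rate ∝ 1/√M, so d_CH₄/d_HCl = √(M_HCl/M_CH₄) = √(36.46/16.04) = 1.508.
With d_CH₄ + d_HCl = 2.09 m, d_HCl = 2.09/(1 + 1.508) = 0.8334 m.
d_CH₄ = 2.09 − 0.8334 = 1.26 m.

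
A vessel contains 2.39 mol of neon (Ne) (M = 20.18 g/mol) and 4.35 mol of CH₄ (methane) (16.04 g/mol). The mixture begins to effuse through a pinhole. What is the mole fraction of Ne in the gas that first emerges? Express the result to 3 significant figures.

Each component's effusion rate ∝ (its partial pressure)·(1/√M) ∝ n_i/√M_i.
Mole fraction of Ne in the effusate = (n_Ne/√M_Ne) / (n_Ne/√M_Ne + n_CH₄/√M_CH₄)
= (2.39/√20.18) / (2.39/√20.18 + 4.35/√16.04) = 0.5320/(0.5320 + 1.086) = 0.329.

0.329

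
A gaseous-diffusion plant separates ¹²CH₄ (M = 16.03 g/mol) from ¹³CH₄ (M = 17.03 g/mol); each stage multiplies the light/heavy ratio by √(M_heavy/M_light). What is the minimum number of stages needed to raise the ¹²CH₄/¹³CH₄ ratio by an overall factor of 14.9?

90

With α = √(17.03/16.03) per stage, ln α = ½ ln(1.06238) = 0.03026.
Need α^N ≥ 14.9 ⇒ N ≥ ln(14.9) / ln α = 2.701 / 0.03026 = 89.28.
Minimum whole number of stages: N = 90.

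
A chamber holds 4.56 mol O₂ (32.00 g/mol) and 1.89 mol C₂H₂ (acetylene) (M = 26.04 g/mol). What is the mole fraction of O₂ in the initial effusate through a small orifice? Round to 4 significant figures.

Rate_i ∝ x_i/√M_i (Graham's law weighted by mole fraction), so the effusate composition follows n_i/√M_i.
Mole fraction of O₂ in the effusate = (n_O₂/√M_O₂) / (n_O₂/√M_O₂ + n_C₂H₂/√M_C₂H₂)
= (4.56/√32.00) / (4.56/√32.00 + 1.89/√26.04) = 0.8061/(0.8061 + 0.3704) = 0.6852.

0.6852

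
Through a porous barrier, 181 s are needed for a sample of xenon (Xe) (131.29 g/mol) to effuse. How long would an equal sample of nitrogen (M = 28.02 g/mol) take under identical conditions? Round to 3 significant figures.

83.6 s

From Graham's law, t_N₂/t_Xe = √(M_N₂/M_Xe) = √(28.02/131.29) = √0.2134 = 0.4620.
So the time for N₂ is 181 × 0.4620 = 83.6 s.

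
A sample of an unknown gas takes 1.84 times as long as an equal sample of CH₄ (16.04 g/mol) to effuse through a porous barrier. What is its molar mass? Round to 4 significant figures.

From Graham's law, t_X/t_CH₄ = √(M_X/M_CH₄).
1.84 = √(M_X/16.04)
M_X = 16.04 × 1.84² = 16.04 × 3.386 = 54.31 g/mol

54.31 g/mol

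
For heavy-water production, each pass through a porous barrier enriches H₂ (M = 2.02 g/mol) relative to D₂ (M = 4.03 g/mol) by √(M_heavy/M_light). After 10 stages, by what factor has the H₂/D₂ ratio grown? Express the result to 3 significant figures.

After 10 stages the ratio has grown by (√(4.03/2.02))^10 = (4.03/2.02)^(10/2).
= 1.99505^5 = 31.6.

31.6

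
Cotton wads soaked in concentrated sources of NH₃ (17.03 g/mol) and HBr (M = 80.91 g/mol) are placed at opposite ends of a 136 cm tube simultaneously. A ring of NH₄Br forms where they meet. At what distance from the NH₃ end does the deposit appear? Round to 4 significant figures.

Graham's law gives d_NH₃/d_HBr = rate_NH₃/rate_HBr = √(M_HBr/M_NH₃) = √(80.91/17.03) = 2.180.
With d_NH₃ + d_HBr = 136 cm, d_HBr = 136/(1 + 2.180) = 42.77 cm.
d_NH₃ = 136 − 42.77 = 93.23 cm.

93.23 cm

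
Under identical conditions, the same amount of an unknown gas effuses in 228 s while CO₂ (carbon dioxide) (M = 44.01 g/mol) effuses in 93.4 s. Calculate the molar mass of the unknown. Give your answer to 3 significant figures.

262 g/mol

Graham's law gives t_X/t_CO₂ = √(M_X/M_CO₂).
228/93.4 = 2.441 = √(M_X/44.01)
M_X = 44.01 × 2.441² = 44.01 × 5.959 = 262 g/mol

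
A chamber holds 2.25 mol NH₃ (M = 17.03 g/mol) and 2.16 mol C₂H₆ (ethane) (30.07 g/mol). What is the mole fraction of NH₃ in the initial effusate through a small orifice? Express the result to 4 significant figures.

0.5806

Each component's effusion rate ∝ (its partial pressure)·(1/√M) ∝ n_i/√M_i.
Mole fraction of NH₃ in the effusate = (n_NH₃/√M_NH₃) / (n_NH₃/√M_NH₃ + n_C₂H₆/√M_C₂H₆)
= (2.25/√17.03) / (2.25/√17.03 + 2.16/√30.07) = 0.5452/(0.5452 + 0.3939) = 0.5806.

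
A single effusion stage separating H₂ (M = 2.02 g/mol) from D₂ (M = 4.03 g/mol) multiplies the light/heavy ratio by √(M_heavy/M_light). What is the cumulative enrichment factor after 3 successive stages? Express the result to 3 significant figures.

Overall factor = α^3 with α = √(4.03/2.02), i.e. (4.03/2.02)^(3/2).
= 1.99505^(3/2) = 2.82.

2.82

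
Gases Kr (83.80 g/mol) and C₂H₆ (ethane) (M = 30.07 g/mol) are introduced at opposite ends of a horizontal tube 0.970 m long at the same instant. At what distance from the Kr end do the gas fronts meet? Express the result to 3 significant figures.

Graham's law gives d_Kr/d_C₂H₆ = rate_Kr/rate_C₂H₆ = √(M_C₂H₆/M_Kr) = √(30.07/83.80) = 0.5990.
With d_Kr + d_C₂H₆ = 0.970 m, d_C₂H₆ = 0.970/(1 + 0.5990) = 0.6066 m.
d_Kr = 0.970 − 0.6066 = 0.363 m.

0.363 m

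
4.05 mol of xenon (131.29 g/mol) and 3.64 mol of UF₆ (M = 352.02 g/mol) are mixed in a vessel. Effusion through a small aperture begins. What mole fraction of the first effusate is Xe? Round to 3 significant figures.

0.646

Rate_i ∝ x_i/√M_i (Graham's law weighted by mole fraction), so the effusate composition follows n_i/√M_i.
x_Xe(eff) = (n_Xe/√M_Xe) / (n_Xe/√M_Xe + n_UF₆/√M_UF₆)
= (4.05/√131.29) / (4.05/√131.29 + 3.64/√352.02) = 0.3535/(0.3535 + 0.1940) = 0.646.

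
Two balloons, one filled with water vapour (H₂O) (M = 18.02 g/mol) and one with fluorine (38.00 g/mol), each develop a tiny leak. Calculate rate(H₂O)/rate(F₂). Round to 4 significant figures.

Using Graham's law: rate_H₂O/rate_F₂ = √(M_F₂/M_H₂O) = √(38.00/18.02) = √2.109 = 1.452.

1.452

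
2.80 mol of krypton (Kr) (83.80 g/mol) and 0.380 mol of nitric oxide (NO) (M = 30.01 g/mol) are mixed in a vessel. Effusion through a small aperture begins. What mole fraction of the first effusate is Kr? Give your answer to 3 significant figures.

Effusion rate of each component ∝ n_i/√M_i (partial pressure × 1/√M).
x_Kr(eff) = (n_Kr/√M_Kr) / (n_Kr/√M_Kr + n_NO/√M_NO)
= (2.80/√83.80) / (2.80/√83.80 + 0.380/√30.01) = 0.3059/(0.3059 + 0.06937) = 0.815.

0.815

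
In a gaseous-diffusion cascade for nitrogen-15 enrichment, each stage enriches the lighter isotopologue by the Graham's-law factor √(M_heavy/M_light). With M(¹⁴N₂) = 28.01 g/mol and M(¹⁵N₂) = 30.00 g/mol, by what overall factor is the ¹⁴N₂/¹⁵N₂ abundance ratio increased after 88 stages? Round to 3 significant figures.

Overall factor = α^88 with α = √(30.00/28.01), i.e. (30.00/28.01)^(88/2).
= 1.07105^44 = 20.5.

20.5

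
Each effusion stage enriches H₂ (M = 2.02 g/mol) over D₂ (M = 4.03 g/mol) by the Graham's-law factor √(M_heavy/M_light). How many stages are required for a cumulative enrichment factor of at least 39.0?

11

Per stage α = (4.03/2.02)^(1/2) = 1.99505^0.5, giving ln α = 0.3453.
Need α^N ≥ 39.0 ⇒ N ≥ ln(39.0) / ln α = 3.664 / 0.3453 = 10.61.
Rounding up, N = 11 stages.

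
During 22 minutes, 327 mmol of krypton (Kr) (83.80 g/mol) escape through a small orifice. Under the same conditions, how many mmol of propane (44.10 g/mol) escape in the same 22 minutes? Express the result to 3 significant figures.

By Graham's law, rate_C₃H₈/rate_Kr = √(M_Kr/M_C₃H₈) = √(83.80/44.10) = √1.900 = 1.378.
So the amount for C₃H₈ is 327 × 1.378 = 451 mmol.

451 mmol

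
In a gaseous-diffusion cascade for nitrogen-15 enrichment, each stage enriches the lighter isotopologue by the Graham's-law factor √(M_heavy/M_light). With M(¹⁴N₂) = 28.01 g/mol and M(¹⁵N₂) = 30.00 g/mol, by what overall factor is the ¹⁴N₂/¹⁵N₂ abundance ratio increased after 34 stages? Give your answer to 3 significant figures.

3.21

After 34 stages the ratio has grown by (√(30.00/28.01))^34 = (30.00/28.01)^(34/2).
= 1.07105^17 = 3.21.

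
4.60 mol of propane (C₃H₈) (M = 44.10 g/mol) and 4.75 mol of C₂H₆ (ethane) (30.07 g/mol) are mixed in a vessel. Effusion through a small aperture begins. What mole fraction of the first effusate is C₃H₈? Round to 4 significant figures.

Effusion rate of each component ∝ n_i/√M_i (partial pressure × 1/√M).
Mole fraction of C₃H₈ in the effusate = (n_C₃H₈/√M_C₃H₈) / (n_C₃H₈/√M_C₃H₈ + n_C₂H₆/√M_C₂H₆)
= (4.60/√44.10) / (4.60/√44.10 + 4.75/√30.07) = 0.6927/(0.6927 + 0.8662) = 0.4443.

0.4443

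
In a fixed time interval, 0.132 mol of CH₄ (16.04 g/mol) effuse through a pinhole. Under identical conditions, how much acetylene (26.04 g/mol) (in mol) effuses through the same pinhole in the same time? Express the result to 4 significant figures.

Since effusion rate ∝ 1/√M, rate_C₂H₂/rate_CH₄ = √(M_CH₄/M_C₂H₂) = √(16.04/26.04) = √0.6160 = 0.7848.
So the amount for C₂H₂ is 0.132 × 0.7848 = 0.1036 mol.

0.1036 mol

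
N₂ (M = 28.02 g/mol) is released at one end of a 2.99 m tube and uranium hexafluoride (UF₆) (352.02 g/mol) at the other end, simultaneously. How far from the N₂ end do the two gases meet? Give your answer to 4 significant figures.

2.332 m

Distances travelled in equal time are proportional to diffusion rates, so d_N₂/d_UF₆ = √(M_UF₆/M_N₂) = √(352.02/28.02) = 3.544.
With d_N₂ + d_UF₆ = 2.99 m, d_UF₆ = 2.99/(1 + 3.544) = 0.6579 m.
d_N₂ = 2.99 − 0.6579 = 2.332 m.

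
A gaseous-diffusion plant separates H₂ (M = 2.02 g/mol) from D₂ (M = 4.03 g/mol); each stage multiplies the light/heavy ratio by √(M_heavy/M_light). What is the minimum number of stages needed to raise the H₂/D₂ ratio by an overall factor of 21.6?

9

Per stage α = (4.03/2.02)^(1/2) = 1.99505^0.5, giving ln α = 0.3453.
Need α^N ≥ 21.6 ⇒ N ≥ ln(21.6) / ln α = 3.073 / 0.3453 = 8.90.
Rounding up, N = 9 stages.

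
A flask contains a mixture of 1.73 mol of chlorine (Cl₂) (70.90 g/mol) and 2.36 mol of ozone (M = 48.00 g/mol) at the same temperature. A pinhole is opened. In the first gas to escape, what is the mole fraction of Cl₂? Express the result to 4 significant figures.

Each component's effusion rate ∝ (its partial pressure)·(1/√M) ∝ n_i/√M_i.
x_Cl₂(eff) = (n_Cl₂/√M_Cl₂) / (n_Cl₂/√M_Cl₂ + n_O₃/√M_O₃)
= (1.73/√70.90) / (1.73/√70.90 + 2.36/√48.00) = 0.2055/(0.2055 + 0.3406) = 0.3762.

0.3762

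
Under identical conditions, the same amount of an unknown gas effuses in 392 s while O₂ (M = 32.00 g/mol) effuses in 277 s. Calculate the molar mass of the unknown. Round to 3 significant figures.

Since effusion rate ∝ 1/√M, t_X/t_O₂ = √(M_X/M_O₂).
392/277 = 1.415 = √(M_X/32.00)
M_X = 32.00 × 1.415² = 32.00 × 2.003 = 64.1 g/mol

64.1 g/mol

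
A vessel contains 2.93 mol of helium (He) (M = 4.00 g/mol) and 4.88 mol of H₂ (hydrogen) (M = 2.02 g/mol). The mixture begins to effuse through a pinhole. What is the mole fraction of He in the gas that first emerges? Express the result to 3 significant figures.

0.299

Rate_i ∝ x_i/√M_i (Graham's law weighted by mole fraction), so the effusate composition follows n_i/√M_i.
x_He(eff) = (n_He/√M_He) / (n_He/√M_He + n_H₂/√M_H₂)
= (2.93/√4.00) / (2.93/√4.00 + 4.88/√2.02) = 1.465/(1.465 + 3.434) = 0.299.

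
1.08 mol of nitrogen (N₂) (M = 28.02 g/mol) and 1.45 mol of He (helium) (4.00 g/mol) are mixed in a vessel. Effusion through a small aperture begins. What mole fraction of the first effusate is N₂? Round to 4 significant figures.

0.2196

The effusion rate of species i is ∝ p_i/√M_i ∝ n_i/√M_i.
So x_N₂ in the escaping gas = (n_N₂/√M_N₂) / Σ(n_i/√M_i)
= (1.08/√28.02) / (1.08/√28.02 + 1.45/√4.00) = 0.2040/(0.2040 + 0.7250) = 0.2196.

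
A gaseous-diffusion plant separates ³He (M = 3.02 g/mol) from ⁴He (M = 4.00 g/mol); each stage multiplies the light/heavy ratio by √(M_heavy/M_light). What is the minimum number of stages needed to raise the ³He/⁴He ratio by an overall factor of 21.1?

Per stage α = (4.00/3.02)^(1/2) = 1.32450^0.5, giving ln α = 0.1405.
Need α^N ≥ 21.1 ⇒ N ≥ ln(21.1) / ln α = 3.049 / 0.1405 = 21.70.
So at least 22 stages are needed.

22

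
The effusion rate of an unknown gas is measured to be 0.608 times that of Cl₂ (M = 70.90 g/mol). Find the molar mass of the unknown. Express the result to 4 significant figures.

Using Graham's law: rate_X/rate_Cl₂ = √(M_Cl₂/M_X).
0.608 = √(70.90/M_X)
M_X = 70.90 / 0.608² = 70.90 / 0.3697 = 191.8 g/mol

191.8 g/mol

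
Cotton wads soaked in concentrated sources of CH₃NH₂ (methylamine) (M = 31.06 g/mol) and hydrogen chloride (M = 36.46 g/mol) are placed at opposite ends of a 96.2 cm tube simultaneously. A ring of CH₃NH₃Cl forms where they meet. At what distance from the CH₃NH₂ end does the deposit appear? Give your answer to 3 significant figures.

50.0 cm

The fronts meet when d_CH₃NH₂ + d_HCl = L with d_CH₃NH₂/d_HCl = √(M_HCl/M_CH₃NH₂) (Graham's law). Here √(M_HCl/M_CH₃NH₂) = √(36.46/31.06) = 1.083.
With d_CH₃NH₂ + d_HCl = 96.2 cm, d_HCl = 96.2/(1 + 1.083) = 46.17 cm.
d_CH₃NH₂ = 96.2 − 46.17 = 50.0 cm.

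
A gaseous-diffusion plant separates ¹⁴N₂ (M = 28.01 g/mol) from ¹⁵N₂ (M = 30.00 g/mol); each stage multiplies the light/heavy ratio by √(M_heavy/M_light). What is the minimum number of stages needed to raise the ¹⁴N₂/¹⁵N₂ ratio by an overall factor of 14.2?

With α = √(30.00/28.01) per stage, ln α = ½ ln(1.07105) = 0.03432.
Need α^N ≥ 14.2 ⇒ N ≥ ln(14.2) / ln α = 2.653 / 0.03432 = 77.31.
So at least 78 stages are needed.

78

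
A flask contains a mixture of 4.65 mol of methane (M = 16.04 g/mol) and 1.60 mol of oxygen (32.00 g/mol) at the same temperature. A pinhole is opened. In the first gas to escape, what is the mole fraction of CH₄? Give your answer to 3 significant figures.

0.804

Rate_i ∝ x_i/√M_i (Graham's law weighted by mole fraction), so the effusate composition follows n_i/√M_i.
Mole fraction of CH₄ in the effusate = (n_CH₄/√M_CH₄) / (n_CH₄/√M_CH₄ + n_O₂/√M_O₂)
= (4.65/√16.04) / (4.65/√16.04 + 1.60/√32.00) = 1.161/(1.161 + 0.2828) = 0.804.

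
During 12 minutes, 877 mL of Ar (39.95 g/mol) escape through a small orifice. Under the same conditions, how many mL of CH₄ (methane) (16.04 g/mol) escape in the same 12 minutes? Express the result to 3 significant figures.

Since effusion rate ∝ 1/√M, rate_CH₄/rate_Ar = √(M_Ar/M_CH₄) = √(39.95/16.04) = √2.491 = 1.578.
So the volume for CH₄ is 877 × 1.578 = 1380 mL.

1380 mL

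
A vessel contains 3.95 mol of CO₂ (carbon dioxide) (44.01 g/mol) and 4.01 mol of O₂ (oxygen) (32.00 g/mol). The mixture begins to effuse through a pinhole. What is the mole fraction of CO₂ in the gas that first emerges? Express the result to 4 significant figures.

0.4565

Effusion rate of each component ∝ n_i/√M_i (partial pressure × 1/√M).
So x_CO₂ in the escaping gas = (n_CO₂/√M_CO₂) / Σ(n_i/√M_i)
= (3.95/√44.01) / (3.95/√44.01 + 4.01/√32.00) = 0.5954/(0.5954 + 0.7089) = 0.4565.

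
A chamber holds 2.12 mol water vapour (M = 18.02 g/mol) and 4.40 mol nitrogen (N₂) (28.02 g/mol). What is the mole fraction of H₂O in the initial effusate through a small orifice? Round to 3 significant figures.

Rate_i ∝ x_i/√M_i (Graham's law weighted by mole fraction), so the effusate composition follows n_i/√M_i.
Mole fraction of H₂O in the effusate = (n_H₂O/√M_H₂O) / (n_H₂O/√M_H₂O + n_N₂/√M_N₂)
= (2.12/√18.02) / (2.12/√18.02 + 4.40/√28.02) = 0.4994/(0.4994 + 0.8312) = 0.375.

0.375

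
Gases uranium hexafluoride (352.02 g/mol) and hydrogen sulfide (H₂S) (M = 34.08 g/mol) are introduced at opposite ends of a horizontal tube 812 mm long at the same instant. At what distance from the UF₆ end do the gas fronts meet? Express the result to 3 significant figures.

Graham's law gives d_UF₆/d_H₂S = rate_UF₆/rate_H₂S = √(M_H₂S/M_UF₆) = √(34.08/352.02) = 0.3111.
With d_UF₆ + d_H₂S = 812 mm, d_H₂S = 812/(1 + 0.3111) = 619.3 mm.
d_UF₆ = 812 − 619.3 = 193 mm.

193 mm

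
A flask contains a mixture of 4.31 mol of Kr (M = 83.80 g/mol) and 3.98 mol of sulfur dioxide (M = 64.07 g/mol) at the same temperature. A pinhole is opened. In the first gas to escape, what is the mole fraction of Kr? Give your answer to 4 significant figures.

0.4864

Each component's effusion rate ∝ (its partial pressure)·(1/√M) ∝ n_i/√M_i.
Mole fraction of Kr in the effusate = (n_Kr/√M_Kr) / (n_Kr/√M_Kr + n_SO₂/√M_SO₂)
= (4.31/√83.80) / (4.31/√83.80 + 3.98/√64.07) = 0.4708/(0.4708 + 0.4972) = 0.4864.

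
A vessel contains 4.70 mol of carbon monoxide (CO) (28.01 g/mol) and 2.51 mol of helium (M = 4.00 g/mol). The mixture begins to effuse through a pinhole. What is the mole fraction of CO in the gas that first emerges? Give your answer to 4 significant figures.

0.4144

Effusion rate of each component ∝ n_i/√M_i (partial pressure × 1/√M).
Mole fraction of CO in the effusate = (n_CO/√M_CO) / (n_CO/√M_CO + n_He/√M_He)
= (4.70/√28.01) / (4.70/√28.01 + 2.51/√4.00) = 0.8881/(0.8881 + 1.255) = 0.4144.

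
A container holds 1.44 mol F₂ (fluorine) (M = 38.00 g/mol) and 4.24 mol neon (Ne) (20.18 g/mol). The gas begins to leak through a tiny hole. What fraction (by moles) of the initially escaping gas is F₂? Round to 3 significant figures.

Each component's effusion rate ∝ (its partial pressure)·(1/√M) ∝ n_i/√M_i.
So x_F₂ in the escaping gas = (n_F₂/√M_F₂) / Σ(n_i/√M_i)
= (1.44/√38.00) / (1.44/√38.00 + 4.24/√20.18) = 0.2336/(0.2336 + 0.9439) = 0.198.

0.198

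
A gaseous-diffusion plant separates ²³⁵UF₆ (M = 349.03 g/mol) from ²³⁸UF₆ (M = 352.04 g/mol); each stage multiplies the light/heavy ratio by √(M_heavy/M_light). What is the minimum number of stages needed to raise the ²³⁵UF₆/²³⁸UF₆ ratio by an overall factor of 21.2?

Per stage α = (352.04/349.03)^(1/2) = 1.00862^0.5, giving ln α = 0.004293.
Need α^N ≥ 21.2 ⇒ N ≥ ln(21.2) / ln α = 3.054 / 0.004293 = 711.31.
Minimum whole number of stages: N = 712.

712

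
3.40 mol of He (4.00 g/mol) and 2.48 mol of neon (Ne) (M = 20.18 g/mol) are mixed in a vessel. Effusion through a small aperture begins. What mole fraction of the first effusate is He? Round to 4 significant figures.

Effusion rate of each component ∝ n_i/√M_i (partial pressure × 1/√M).
x_He(eff) = (n_He/√M_He) / (n_He/√M_He + n_Ne/√M_Ne)
= (3.40/√4.00) / (3.40/√4.00 + 2.48/√20.18) = 1.700/(1.700 + 0.5521) = 0.7549.

0.7549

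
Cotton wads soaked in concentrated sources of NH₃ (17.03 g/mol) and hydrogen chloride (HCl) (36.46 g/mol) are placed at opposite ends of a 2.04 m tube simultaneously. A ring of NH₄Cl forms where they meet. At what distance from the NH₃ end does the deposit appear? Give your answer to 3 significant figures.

Graham's law gives d_NH₃/d_HCl = rate_NH₃/rate_HCl = √(M_HCl/M_NH₃) = √(36.46/17.03) = 1.463.
With d_NH₃ + d_HCl = 2.04 m, d_HCl = 2.04/(1 + 1.463) = 0.8282 m.
d_NH₃ = 2.04 − 0.8282 = 1.21 m.

1.21 m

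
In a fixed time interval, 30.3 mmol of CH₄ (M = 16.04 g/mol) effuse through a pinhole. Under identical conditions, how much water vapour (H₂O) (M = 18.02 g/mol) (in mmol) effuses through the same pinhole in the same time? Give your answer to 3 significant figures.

28.6 mmol

Graham's law gives rate_H₂O/rate_CH₄ = √(M_CH₄/M_H₂O) = √(16.04/18.02) = √0.8901 = 0.9435.
So the amount for H₂O is 30.3 × 0.9435 = 28.6 mmol.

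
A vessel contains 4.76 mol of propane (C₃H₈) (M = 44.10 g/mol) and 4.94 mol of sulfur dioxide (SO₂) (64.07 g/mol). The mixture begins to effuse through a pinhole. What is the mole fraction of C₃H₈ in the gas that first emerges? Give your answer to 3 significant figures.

0.537

Rate_i ∝ x_i/√M_i (Graham's law weighted by mole fraction), so the effusate composition follows n_i/√M_i.
So x_C₃H₈ in the escaping gas = (n_C₃H₈/√M_C₃H₈) / Σ(n_i/√M_i)
= (4.76/√44.10) / (4.76/√44.10 + 4.94/√64.07) = 0.7168/(0.7168 + 0.6172) = 0.537.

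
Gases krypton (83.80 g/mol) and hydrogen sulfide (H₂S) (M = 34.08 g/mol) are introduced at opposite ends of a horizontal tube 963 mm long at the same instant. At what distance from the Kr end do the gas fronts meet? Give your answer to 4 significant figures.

375.0 mm

The fronts meet when d_Kr + d_H₂S = L with d_Kr/d_H₂S = √(M_H₂S/M_Kr) (Graham's law). Here √(M_H₂S/M_Kr) = √(34.08/83.80) = 0.6377.
With d_Kr + d_H₂S = 963 mm, d_H₂S = 963/(1 + 0.6377) = 588.0 mm.
d_Kr = 963 − 588.0 = 375.0 mm.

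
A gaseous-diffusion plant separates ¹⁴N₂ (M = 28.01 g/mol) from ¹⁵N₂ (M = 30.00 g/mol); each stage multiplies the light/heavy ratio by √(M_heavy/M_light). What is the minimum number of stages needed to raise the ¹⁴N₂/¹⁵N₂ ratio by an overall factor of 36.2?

Single-stage factor α = √(30.00/28.01), so ln α = ½ ln(1.07105) = 0.03432.
Need α^N ≥ 36.2 ⇒ N ≥ ln(36.2) / ln α = 3.589 / 0.03432 = 104.58.
So at least 105 stages are needed.

105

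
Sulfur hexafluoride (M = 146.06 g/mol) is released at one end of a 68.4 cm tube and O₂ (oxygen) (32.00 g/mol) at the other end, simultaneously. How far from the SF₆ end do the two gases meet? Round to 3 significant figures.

Distances travelled in equal time are proportional to diffusion rates, so d_SF₆/d_O₂ = √(M_O₂/M_SF₆) = √(32.00/146.06) = 0.4681.
With d_SF₆ + d_O₂ = 68.4 cm, d_O₂ = 68.4/(1 + 0.4681) = 46.59 cm.
d_SF₆ = 68.4 − 46.59 = 21.8 cm.

21.8 cm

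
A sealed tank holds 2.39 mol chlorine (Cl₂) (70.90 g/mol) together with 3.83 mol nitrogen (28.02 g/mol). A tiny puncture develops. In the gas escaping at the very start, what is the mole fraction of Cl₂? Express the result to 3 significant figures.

Rate_i ∝ x_i/√M_i (Graham's law weighted by mole fraction), so the effusate composition follows n_i/√M_i.
So x_Cl₂ in the escaping gas = (n_Cl₂/√M_Cl₂) / Σ(n_i/√M_i)
= (2.39/√70.90) / (2.39/√70.90 + 3.83/√28.02) = 0.2838/(0.2838 + 0.7235) = 0.282.

0.282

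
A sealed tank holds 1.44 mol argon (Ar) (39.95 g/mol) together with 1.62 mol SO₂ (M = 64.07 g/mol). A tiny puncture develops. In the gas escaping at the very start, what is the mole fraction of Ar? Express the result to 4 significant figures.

Effusion rate of each component ∝ n_i/√M_i (partial pressure × 1/√M).
So x_Ar in the escaping gas = (n_Ar/√M_Ar) / Σ(n_i/√M_i)
= (1.44/√39.95) / (1.44/√39.95 + 1.62/√64.07) = 0.2278/(0.2278 + 0.2024) = 0.5296.

0.5296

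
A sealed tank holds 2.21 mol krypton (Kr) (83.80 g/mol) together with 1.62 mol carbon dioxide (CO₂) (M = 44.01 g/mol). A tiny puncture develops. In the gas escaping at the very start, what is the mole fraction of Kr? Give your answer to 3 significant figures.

Each component's effusion rate ∝ (its partial pressure)·(1/√M) ∝ n_i/√M_i.
x_Kr(eff) = (n_Kr/√M_Kr) / (n_Kr/√M_Kr + n_CO₂/√M_CO₂)
= (2.21/√83.80) / (2.21/√83.80 + 1.62/√44.01) = 0.2414/(0.2414 + 0.2442) = 0.497.

0.497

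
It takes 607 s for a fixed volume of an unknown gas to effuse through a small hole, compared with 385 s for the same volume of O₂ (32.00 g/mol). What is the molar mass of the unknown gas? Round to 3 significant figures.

79.5 g/mol

Since effusion rate ∝ 1/√M, t_X/t_O₂ = √(M_X/M_O₂).
607/385 = 1.577 = √(M_X/32.00)
M_X = 32.00 × 1.577² = 32.00 × 2.486 = 79.5 g/mol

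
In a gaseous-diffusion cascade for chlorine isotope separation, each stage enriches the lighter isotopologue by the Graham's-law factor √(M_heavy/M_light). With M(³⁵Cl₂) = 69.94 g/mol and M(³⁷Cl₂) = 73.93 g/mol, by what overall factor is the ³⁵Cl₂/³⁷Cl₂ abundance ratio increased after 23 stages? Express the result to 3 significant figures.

1.89

The single-stage factor is √(M_heavy/M_light), so 23 stages give [√(73.93/69.94)]^23 = (73.93/69.94)^(23/2).
= 1.05705^(23/2) = 1.89.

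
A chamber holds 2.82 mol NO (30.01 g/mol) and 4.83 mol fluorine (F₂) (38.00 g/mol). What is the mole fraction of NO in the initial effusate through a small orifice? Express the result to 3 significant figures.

0.396

The effusion rate of species i is ∝ p_i/√M_i ∝ n_i/√M_i.
So x_NO in the escaping gas = (n_NO/√M_NO) / Σ(n_i/√M_i)
= (2.82/√30.01) / (2.82/√30.01 + 4.83/√38.00) = 0.5148/(0.5148 + 0.7835) = 0.396.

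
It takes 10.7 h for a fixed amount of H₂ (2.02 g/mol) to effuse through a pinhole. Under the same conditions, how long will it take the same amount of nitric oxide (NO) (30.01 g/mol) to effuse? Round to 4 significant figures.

41.24 h

By Graham's law, t_NO/t_H₂ = √(M_NO/M_H₂) = √(30.01/2.02) = √14.86 = 3.854.
So the time for NO is 10.7 × 3.854 = 41.24 h.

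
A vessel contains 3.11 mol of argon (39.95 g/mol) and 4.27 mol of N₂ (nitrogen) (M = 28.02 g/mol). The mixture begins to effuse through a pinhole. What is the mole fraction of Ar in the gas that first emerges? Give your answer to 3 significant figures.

0.379

The effusion rate of species i is ∝ p_i/√M_i ∝ n_i/√M_i.
So x_Ar in the escaping gas = (n_Ar/√M_Ar) / Σ(n_i/√M_i)
= (3.11/√39.95) / (3.11/√39.95 + 4.27/√28.02) = 0.4920/(0.4920 + 0.8067) = 0.379.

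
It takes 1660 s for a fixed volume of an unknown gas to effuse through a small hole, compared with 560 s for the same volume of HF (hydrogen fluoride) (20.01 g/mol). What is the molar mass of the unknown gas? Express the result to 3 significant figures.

Graham's law gives t_X/t_HF = √(M_X/M_HF).
1660/560 = 2.964 = √(M_X/20.01)
M_X = 20.01 × 2.964² = 20.01 × 8.787 = 176 g/mol

176 g/mol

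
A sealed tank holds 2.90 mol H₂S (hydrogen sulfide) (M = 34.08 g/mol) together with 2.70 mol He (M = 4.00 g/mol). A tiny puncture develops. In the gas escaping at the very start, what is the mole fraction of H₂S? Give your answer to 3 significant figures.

Each component's effusion rate ∝ (its partial pressure)·(1/√M) ∝ n_i/√M_i.
So x_H₂S in the escaping gas = (n_H₂S/√M_H₂S) / Σ(n_i/√M_i)
= (2.90/√34.08) / (2.90/√34.08 + 2.70/√4.00) = 0.4968/(0.4968 + 1.350) = 0.269.

0.269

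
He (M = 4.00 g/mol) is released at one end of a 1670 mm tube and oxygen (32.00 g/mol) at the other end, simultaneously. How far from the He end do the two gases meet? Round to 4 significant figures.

1234 mm

In equal time, each gas travels a distance ∝ its rate ∝ 1/√M, so d_He/d_O₂ = √(M_O₂/M_He) = √(32.00/4.00) = 2.828.
With d_He + d_O₂ = 1670 mm, d_O₂ = 1670/(1 + 2.828) = 436.2 mm.
d_He = 1670 − 436.2 = 1234 mm.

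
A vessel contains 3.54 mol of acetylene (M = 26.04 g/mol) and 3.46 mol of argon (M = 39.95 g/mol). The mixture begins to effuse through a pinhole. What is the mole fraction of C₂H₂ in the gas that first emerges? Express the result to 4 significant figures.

0.5589

Rate_i ∝ x_i/√M_i (Graham's law weighted by mole fraction), so the effusate composition follows n_i/√M_i.
So x_C₂H₂ in the escaping gas = (n_C₂H₂/√M_C₂H₂) / Σ(n_i/√M_i)
= (3.54/√26.04) / (3.54/√26.04 + 3.46/√39.95) = 0.6937/(0.6937 + 0.5474) = 0.5589.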